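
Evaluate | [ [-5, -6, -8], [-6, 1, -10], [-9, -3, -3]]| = -483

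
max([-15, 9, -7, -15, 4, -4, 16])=16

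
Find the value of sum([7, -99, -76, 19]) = 7 + (-99) + (-76) + 19
= -149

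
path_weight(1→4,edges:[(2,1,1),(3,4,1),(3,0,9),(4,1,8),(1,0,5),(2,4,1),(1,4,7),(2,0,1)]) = 7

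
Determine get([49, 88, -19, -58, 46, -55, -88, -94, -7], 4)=46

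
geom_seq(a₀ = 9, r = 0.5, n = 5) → [9.0, 4.5, 2.25, 1.125, 0.5625]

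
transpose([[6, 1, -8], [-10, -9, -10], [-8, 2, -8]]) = [[6, -10, -8], [1, -9, 2], [-8, -10, -8]]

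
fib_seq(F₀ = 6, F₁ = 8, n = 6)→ [6, 8, 14, 22, 36, 58]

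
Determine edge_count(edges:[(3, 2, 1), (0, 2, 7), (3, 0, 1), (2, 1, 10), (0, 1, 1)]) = 5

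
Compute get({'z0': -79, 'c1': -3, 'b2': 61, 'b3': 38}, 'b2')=61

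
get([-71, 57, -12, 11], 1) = 57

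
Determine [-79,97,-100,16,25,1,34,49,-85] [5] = 1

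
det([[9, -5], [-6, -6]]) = (9)*(-6) - (-5)*(-6)
= -84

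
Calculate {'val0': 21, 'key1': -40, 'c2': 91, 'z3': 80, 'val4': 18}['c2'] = 91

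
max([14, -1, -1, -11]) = 14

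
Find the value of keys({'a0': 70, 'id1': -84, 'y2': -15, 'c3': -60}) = ['a0', 'id1', 'y2', 'c3']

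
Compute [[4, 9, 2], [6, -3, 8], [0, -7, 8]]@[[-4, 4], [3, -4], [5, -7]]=C[0][0] = (4)*(-4) + (9)*(3) + (2)*(5) = 21
C[0][1] = (4)*(4) + (9)*(-4) + (2)*(-7) = -34
C[1][0] = (6)*(-4) + (-3)*(3) + (8)*(5) = 7
C[1][1] = (6)*(4) + (-3)*(-4) + (8)*(-7) = -20
C[2][0] = (0)*(-4) + (-7)*(3) + (8)*(5) = 19
C[2][1] = (0)*(4) + (-7)*(-4) + (8)*(-7) = -28
= [[21, -34], [7, -20], [19, -28]]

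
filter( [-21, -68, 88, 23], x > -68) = keep x where x > -68: -21✓, -68✗, 88✓, 23✓
= [-21, 88, 23]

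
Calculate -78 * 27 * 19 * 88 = -3521232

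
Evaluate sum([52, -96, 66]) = 52 + (-96) + 66
= 22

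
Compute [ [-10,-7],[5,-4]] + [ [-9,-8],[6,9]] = [[-19, -15], [11, 5]]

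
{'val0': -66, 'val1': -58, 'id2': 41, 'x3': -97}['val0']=-66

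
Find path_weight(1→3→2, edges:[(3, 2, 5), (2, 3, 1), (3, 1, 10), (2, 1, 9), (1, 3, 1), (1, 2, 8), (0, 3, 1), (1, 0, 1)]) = w(1→3)=1 + w(3→2)=5
= 6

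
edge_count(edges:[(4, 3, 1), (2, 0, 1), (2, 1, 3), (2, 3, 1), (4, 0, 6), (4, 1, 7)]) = 6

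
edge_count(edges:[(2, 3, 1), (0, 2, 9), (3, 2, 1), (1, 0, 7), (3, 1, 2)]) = 5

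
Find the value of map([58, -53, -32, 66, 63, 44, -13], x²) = (58)²=3364, (-53)²=2809, (-32)²=1024, (66)²=4356, (63)²=3969, (44)²=1936, (-13)²=169
= [3364, 2809, 1024, 4356, 3969, 1936, 169]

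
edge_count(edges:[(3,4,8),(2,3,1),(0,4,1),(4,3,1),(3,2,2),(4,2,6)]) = 6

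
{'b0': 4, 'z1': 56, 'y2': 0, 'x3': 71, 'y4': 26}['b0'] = 4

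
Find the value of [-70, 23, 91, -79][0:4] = [-70, 23, 91, -79]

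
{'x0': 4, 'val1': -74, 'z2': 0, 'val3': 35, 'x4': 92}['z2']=0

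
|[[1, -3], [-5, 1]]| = -14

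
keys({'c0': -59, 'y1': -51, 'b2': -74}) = ['c0', 'y1', 'b2']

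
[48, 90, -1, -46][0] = 48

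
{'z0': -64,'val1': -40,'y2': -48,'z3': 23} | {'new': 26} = {'z0': -64, 'val1': -40, 'y2': -48, 'z3': 23, 'new': 26}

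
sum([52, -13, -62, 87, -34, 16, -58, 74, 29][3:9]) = slice → [87, -34, 16, -58, 74, 29]
87 + (-34) + 16 + (-58) + 74 + 29
= 114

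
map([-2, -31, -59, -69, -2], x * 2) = [-4, -62, -118, -138, -4]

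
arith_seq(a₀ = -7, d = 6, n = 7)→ a_0 = -7 + 0*6 = -7
a_1 = -7 + 1*6 = -1
a_2 = -7 + 2*6 = 5
...
= [-7, -1, 5, 11, 17, 23, 29]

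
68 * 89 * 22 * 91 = 12116104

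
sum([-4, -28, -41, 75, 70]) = 72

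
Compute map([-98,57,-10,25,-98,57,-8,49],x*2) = [-196, 114, -20, 50, -196, 114, -16, 98]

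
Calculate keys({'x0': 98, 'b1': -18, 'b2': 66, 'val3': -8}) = ['x0', 'b1', 'b2', 'val3']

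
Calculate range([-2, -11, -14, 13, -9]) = 27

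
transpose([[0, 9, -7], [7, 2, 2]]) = [[0, 7], [9, 2], [-7, 2]]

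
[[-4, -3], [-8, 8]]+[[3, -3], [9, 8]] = [[-1, -6], [1, 16]]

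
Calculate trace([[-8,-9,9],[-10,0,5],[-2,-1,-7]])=-15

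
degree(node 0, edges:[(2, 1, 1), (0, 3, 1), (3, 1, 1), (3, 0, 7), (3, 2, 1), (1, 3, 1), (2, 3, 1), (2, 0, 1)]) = 3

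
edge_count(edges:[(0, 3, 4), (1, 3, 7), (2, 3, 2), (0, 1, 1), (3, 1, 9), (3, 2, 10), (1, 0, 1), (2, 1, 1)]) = 8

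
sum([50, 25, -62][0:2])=75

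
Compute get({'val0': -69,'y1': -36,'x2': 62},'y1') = -36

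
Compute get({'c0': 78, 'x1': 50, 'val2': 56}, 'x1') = 50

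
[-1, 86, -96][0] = -1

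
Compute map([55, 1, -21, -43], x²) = (55)²=3025, (1)²=1, (-21)²=441, (-43)²=1849
= [3025, 1, 441, 1849]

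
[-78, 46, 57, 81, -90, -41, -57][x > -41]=keep x where x > -41: -78✗, 46✓, 57✓, 81✓, -90✗, -41✗, -57✗
= [46, 57, 81]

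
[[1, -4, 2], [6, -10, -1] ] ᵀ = [[1, 6], [-4, -10], [2, -1]]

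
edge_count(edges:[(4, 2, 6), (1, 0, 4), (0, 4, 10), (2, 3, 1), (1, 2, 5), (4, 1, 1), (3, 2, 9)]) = 7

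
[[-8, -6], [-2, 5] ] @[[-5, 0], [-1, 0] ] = C[0][0] = (-8)*(-5) + (-6)*(-1) = 46
C[0][1] = (-8)*(0) + (-6)*(0) = 0
C[1][0] = (-2)*(-5) + (5)*(-1) = 5
C[1][1] = (-2)*(0) + (5)*(0) = 0
= [[46, 0], [5, 0]]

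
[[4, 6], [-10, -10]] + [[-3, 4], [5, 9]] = [[1, 10], [-5, -1]]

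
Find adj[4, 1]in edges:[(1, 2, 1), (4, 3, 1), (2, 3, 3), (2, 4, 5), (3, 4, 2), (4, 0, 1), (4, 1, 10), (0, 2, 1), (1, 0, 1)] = 10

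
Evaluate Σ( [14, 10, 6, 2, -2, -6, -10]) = 14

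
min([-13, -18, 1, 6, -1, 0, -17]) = -18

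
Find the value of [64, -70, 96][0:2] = [64, -70]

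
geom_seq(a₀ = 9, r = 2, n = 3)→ a_0 = 9*2^0 = 9
a_1 = 9*2^1 = 18
a_2 = 9*2^2 = 36
= [9, 18, 36]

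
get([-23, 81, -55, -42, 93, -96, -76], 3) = -42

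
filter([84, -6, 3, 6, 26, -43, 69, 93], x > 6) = keep x where x > 6: 84✓, -6✗, 3✗, 6✗, 26✓, -43✗, 69✓, 93✓
= [84, 26, 69, 93]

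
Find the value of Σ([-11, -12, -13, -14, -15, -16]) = (-11) + (-12) + (-13) + (-14) + (-15) + (-16)
= -81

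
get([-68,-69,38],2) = 38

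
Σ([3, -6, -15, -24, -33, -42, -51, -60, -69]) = 3 + (-6) + (-15) + (-24) + (-33) + (-42) + (-51) + (-60) + (-69)
= -297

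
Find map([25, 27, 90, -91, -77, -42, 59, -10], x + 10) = [35, 37, 100, -81, -67, -32, 69, 0]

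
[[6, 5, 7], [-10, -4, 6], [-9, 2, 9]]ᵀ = [[6, -10, -9], [5, -4, 2], [7, 6, 9]]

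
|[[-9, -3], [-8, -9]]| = (-9)*(-9) - (-3)*(-8)
= 57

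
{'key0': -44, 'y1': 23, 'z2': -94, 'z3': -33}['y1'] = 23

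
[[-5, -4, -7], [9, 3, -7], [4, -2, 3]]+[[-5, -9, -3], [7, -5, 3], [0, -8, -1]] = [[-10, -13, -10], [16, -2, -4], [4, -10, 2]]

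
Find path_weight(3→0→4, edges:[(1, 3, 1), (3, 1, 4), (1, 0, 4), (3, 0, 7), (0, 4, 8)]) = 15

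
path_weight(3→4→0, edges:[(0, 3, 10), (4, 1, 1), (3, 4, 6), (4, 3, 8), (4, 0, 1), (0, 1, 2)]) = 7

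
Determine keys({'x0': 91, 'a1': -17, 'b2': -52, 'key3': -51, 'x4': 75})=['x0', 'a1', 'b2', 'key3', 'x4']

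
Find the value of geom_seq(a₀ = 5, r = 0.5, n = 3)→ a_0 = 5*0.5^0 = 5.0
a_1 = 5*0.5^1 = 2.5
a_2 = 5*0.5^2 = 1.25
= [5.0, 2.5, 1.25]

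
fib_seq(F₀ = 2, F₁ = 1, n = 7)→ F_2 = F_1 + F_0 = 3
F_3 = F_2 + F_1 = 4
F_4 = F_3 + F_2 = 7
...
= [2, 1, 3, 4, 7, 11, 18]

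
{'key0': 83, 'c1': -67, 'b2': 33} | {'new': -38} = {'key0': 83, 'c1': -67, 'b2': 33, 'new': -38}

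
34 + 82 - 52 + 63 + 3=130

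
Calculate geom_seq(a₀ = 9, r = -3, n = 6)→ [9, -27, 81, -243, 729, -2187]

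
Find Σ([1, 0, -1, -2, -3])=-5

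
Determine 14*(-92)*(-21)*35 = 946680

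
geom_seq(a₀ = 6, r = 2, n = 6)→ a_0 = 6*2^0 = 6
a_1 = 6*2^1 = 12
a_2 = 6*2^2 = 24
...
= [6, 12, 24, 48, 96, 192]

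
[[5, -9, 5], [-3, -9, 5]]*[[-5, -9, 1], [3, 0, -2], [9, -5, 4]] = C[0][0] = (5)*(-5) + (-9)*(3) + (5)*(9) = -7
C[0][1] = (5)*(-9) + (-9)*(0) + (5)*(-5) = -70
C[0][2] = (5)*(1) + (-9)*(-2) + (5)*(4) = 43
C[1][0] = (-3)*(-5) + (-9)*(3) + (5)*(9) = 33
C[1][1] = (-3)*(-9) + (-9)*(0) + (5)*(-5) = 2
C[1][2] = (-3)*(1) + (-9)*(-2) + (5)*(4) = 35
= [[-7, -70, 43], [33, 2, 35]]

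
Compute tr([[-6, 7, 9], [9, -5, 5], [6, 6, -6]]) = -17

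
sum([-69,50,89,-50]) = (-69) + 50 + 89 + (-50)
= 20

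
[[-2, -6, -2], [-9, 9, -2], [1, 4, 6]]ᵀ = [[-2, -9, 1], [-6, 9, 4], [-2, -2, 6]]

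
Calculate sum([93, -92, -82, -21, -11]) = 93 + (-92) + (-82) + (-21) + (-11)
= -113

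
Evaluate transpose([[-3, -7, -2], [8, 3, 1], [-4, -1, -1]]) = [[-3, 8, -4], [-7, 3, -1], [-2, 1, -1]]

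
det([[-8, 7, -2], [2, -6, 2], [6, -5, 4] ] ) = 88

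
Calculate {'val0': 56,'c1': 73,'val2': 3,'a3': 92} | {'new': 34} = {'val0': 56, 'c1': 73, 'val2': 3, 'a3': 92, 'new': 34}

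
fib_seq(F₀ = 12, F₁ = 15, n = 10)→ F_2 = F_1 + F_0 = 27
F_3 = F_2 + F_1 = 42
F_4 = F_3 + F_2 = 69
...
= [12, 15, 27, 42, 69, 111, 180, 291, 471, 762]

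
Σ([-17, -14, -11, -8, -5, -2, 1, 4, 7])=(-17) + (-14) + (-11) + (-8) + (-5) + (-2) + 1 + 4 + 7
= -45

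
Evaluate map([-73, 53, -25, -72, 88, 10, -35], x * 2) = [-146, 106, -50, -144, 176, 20, -70]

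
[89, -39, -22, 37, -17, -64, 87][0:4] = [89, -39, -22, 37]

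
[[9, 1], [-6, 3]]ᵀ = [[9, -6], [1, 3]]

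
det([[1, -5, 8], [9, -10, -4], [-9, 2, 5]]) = (1)*(1)*det([[-10, -4], [2, 5]]) + (-1)*(-5)*det([[9, -4], [-9, 5]]) + (1)*(8)*det([[9, -10], [-9, 2]])
= -42 + 45 + -576
= -573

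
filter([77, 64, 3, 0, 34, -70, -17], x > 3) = [77, 64, 34]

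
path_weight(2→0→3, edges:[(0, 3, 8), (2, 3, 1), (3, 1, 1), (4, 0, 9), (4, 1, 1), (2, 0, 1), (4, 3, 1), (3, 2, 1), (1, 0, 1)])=w(2→0)=1 + w(0→3)=8
= 9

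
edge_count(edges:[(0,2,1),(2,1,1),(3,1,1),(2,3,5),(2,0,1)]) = 5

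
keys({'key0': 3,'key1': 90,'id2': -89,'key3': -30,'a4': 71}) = ['key0', 'key1', 'id2', 'key3', 'a4']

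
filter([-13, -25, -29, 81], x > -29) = [-13, -25, 81]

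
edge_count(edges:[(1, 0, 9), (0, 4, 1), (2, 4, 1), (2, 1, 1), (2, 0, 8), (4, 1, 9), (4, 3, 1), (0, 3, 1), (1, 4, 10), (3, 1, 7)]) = 10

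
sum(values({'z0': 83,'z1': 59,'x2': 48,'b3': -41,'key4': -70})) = 83 + 59 + 48 + (-41) + (-70)
= 79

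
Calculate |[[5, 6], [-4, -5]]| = -1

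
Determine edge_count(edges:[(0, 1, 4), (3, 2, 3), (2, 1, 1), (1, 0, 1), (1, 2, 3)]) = 5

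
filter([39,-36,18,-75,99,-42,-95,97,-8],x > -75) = keep x where x > -75: 39✓, -36✓, 18✓, -75✗, 99✓, -42✓, -95✗, 97✓, -8✓
= [39, -36, 18, 99, -42, 97, -8]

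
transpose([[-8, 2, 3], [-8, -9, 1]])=[[-8, -8], [2, -9], [3, 1]]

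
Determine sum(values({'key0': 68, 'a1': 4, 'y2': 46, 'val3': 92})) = 210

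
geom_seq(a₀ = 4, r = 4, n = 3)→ [4, 16, 64]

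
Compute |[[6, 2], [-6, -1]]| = 6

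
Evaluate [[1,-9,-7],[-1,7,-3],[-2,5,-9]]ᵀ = [[1, -1, -2], [-9, 7, 5], [-7, -3, -9]]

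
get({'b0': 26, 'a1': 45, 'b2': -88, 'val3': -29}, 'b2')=-88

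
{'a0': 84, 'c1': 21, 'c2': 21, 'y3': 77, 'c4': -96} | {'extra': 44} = {'a0': 84, 'c1': 21, 'c2': 21, 'y3': 77, 'c4': -96, 'extra': 44}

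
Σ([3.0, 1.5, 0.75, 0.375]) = 3.0 + 1.5 + 0.75 + 0.375
= 5.625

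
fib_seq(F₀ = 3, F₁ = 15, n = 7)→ F_2 = F_1 + F_0 = 18
F_3 = F_2 + F_1 = 33
F_4 = F_3 + F_2 = 51
...
= [3, 15, 18, 33, 51, 84, 135]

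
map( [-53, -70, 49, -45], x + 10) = [-43, -60, 59, -35]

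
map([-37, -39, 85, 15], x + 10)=-37+10=-27, -39+10=-29, 85+10=95, 15+10=25
= [-27, -29, 95, 25]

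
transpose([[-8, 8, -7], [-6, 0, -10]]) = [[-8, -6], [8, 0], [-7, -10]]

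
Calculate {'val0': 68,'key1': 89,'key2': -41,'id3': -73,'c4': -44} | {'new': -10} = {'val0': 68, 'key1': 89, 'key2': -41, 'id3': -73, 'c4': -44, 'new': -10}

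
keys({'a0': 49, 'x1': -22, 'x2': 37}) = ['a0', 'x1', 'x2']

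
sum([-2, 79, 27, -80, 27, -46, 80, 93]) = (-2) + 79 + 27 + (-80) + 27 + (-46) + 80 + 93
= 178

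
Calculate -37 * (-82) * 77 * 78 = 18222204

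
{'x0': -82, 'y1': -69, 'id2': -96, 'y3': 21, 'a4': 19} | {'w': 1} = {'x0': -82, 'y1': -69, 'id2': -96, 'y3': 21, 'a4': 19, 'w': 1}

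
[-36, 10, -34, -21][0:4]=[-36, 10, -34, -21]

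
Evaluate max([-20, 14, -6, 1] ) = 14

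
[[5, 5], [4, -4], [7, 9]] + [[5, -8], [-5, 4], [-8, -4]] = [[10, -3], [-1, 0], [-1, 5]]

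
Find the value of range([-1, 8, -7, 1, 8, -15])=23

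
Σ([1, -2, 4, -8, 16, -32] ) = 1 + -2 + 4 + -8 + 16 + -32
= -21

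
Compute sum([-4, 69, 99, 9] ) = 173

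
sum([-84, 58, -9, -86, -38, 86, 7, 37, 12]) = -17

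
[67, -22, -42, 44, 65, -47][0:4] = [67, -22, -42, 44]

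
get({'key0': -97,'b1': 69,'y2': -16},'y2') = -16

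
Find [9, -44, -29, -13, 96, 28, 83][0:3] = [9, -44, -29]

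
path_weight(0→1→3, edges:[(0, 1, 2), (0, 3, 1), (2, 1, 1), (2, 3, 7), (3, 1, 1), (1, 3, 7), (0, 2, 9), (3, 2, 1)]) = w(0→1)=2 + w(1→3)=7
= 9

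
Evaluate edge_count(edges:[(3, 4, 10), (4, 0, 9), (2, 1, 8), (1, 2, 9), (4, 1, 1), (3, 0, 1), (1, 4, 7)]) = 7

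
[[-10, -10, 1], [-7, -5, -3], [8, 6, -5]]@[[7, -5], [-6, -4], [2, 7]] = [[-8, 97], [-25, 34], [10, -99]]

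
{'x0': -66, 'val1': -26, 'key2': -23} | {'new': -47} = {'x0': -66, 'val1': -26, 'key2': -23, 'new': -47}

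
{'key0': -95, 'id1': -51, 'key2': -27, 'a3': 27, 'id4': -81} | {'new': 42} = {'key0': -95, 'id1': -51, 'key2': -27, 'a3': 27, 'id4': -81, 'new': 42}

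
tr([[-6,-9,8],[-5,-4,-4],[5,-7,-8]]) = -18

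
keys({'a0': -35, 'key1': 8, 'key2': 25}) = ['a0', 'key1', 'key2']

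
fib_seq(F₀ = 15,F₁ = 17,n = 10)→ [15, 17, 32, 49, 81, 130, 211, 341, 552, 893]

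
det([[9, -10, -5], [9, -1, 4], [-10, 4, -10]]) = (1)*(9)*det([[-1, 4], [4, -10]]) + (-1)*(-10)*det([[9, 4], [-10, -10]]) + (1)*(-5)*det([[9, -1], [-10, 4]])
= -54 + -500 + -130
= -684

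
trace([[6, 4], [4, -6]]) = 0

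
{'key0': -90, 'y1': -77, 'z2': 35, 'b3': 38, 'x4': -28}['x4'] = -28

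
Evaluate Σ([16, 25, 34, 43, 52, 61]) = 231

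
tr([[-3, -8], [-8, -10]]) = diagonal: (-3) + (-10)
= -13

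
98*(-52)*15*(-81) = 6191640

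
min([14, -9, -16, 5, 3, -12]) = -16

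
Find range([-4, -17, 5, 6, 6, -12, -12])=23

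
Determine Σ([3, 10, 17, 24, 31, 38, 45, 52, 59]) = 279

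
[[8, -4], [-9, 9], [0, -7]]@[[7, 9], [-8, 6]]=[[88, 48], [-135, -27], [56, -42]]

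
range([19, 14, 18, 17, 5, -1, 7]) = 20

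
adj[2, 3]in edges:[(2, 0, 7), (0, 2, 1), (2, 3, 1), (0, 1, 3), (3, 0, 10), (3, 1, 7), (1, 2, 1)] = 1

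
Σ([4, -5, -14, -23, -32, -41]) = 4 + (-5) + (-14) + (-23) + (-32) + (-41)
= -111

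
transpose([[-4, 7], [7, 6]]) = [[-4, 7], [7, 6]]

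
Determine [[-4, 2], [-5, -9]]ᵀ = [[-4, -5], [2, -9]]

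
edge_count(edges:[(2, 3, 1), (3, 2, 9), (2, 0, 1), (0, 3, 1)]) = 4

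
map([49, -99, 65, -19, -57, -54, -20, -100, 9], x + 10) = 49+10=59, -99+10=-89, 65+10=75, -19+10=-9, -57+10=-47, -54+10=-44, -20+10=-10, -100+10=-90, 9+10=19
= [59, -89, 75, -9, -47, -44, -10, -90, 19]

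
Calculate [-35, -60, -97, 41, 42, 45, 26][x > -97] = keep x where x > -97: -35✓, -60✓, -97✗, 41✓, 42✓, 45✓, 26✓
= [-35, -60, 41, 42, 45, 26]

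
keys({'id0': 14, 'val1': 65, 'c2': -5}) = ['id0', 'val1', 'c2']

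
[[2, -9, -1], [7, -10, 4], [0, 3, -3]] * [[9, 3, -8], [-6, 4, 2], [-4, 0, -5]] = C[0][0] = (2)*(9) + (-9)*(-6) + (-1)*(-4) = 76
C[0][1] = (2)*(3) + (-9)*(4) + (-1)*(0) = -30
C[0][2] = (2)*(-8) + (-9)*(2) + (-1)*(-5) = -29
C[1][0] = (7)*(9) + (-10)*(-6) + (4)*(-4) = 107
C[1][1] = (7)*(3) + (-10)*(4) + (4)*(0) = -19
C[1][2] = (7)*(-8) + (-10)*(2) + (4)*(-5) = -96
... (3 more cells)
= [[76, -30, -29], [107, -19, -96], [-6, 12, 21]]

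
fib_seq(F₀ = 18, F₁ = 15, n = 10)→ F_2 = F_1 + F_0 = 33
F_3 = F_2 + F_1 = 48
F_4 = F_3 + F_2 = 81
...
= [18, 15, 33, 48, 81, 129, 210, 339, 549, 888]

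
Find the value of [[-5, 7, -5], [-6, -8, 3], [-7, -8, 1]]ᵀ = [[-5, -6, -7], [7, -8, -8], [-5, 3, 1]]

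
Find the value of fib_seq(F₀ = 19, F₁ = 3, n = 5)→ [19, 3, 22, 25, 47]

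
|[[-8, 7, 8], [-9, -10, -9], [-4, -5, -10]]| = (1)*(-8)*det([[-10, -9], [-5, -10]]) + (-1)*(7)*det([[-9, -9], [-4, -10]]) + (1)*(8)*det([[-9, -10], [-4, -5]])
= -440 + -378 + 40
= -778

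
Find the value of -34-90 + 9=-115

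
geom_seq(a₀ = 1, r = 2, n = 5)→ [1, 2, 4, 8, 16]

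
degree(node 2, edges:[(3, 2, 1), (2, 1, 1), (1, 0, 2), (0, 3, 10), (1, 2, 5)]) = 3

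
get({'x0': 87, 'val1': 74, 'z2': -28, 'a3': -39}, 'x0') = 87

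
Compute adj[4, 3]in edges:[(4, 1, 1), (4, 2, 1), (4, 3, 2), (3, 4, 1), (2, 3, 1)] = 2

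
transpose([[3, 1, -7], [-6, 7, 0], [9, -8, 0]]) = [[3, -6, 9], [1, 7, -8], [-7, 0, 0]]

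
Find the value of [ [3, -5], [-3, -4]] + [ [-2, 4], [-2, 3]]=[[1, -1], [-5, -1]]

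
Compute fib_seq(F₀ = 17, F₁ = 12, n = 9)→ F_2 = F_1 + F_0 = 29
F_3 = F_2 + F_1 = 41
F_4 = F_3 + F_2 = 70
...
= [17, 12, 29, 41, 70, 111, 181, 292, 473]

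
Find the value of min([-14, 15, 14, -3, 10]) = -14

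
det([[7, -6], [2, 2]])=26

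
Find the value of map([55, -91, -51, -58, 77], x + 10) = [65, -81, -41, -48, 87]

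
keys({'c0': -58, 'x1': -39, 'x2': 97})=['c0', 'x1', 'x2']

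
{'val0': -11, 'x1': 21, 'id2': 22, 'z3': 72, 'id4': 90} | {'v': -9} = {'val0': -11, 'x1': 21, 'id2': 22, 'z3': 72, 'id4': 90, 'v': -9}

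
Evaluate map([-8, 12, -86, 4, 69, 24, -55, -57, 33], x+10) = -8+10=2, 12+10=22, -86+10=-76, 4+10=14, 69+10=79, 24+10=34, -55+10=-45, -57+10=-47, 33+10=43
= [2, 22, -76, 14, 79, 34, -45, -47, 43]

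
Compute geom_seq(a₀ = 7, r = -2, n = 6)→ [7, -14, 28, -56, 112, -224]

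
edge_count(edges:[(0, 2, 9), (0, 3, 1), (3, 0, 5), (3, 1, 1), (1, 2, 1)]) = 5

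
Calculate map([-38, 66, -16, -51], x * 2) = -38*2=-76, 66*2=132, -16*2=-32, -51*2=-102
= [-76, 132, -32, -102]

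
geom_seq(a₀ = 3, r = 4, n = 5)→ a_0 = 3*4^0 = 3
a_1 = 3*4^1 = 12
a_2 = 3*4^2 = 48
...
= [3, 12, 48, 192, 768]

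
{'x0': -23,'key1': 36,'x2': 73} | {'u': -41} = {'x0': -23, 'key1': 36, 'x2': 73, 'u': -41}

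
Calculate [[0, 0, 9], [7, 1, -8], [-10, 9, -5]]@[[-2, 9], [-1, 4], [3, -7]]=C[0][0] = (0)*(-2) + (0)*(-1) + (9)*(3) = 27
C[0][1] = (0)*(9) + (0)*(4) + (9)*(-7) = -63
C[1][0] = (7)*(-2) + (1)*(-1) + (-8)*(3) = -39
C[1][1] = (7)*(9) + (1)*(4) + (-8)*(-7) = 123
C[2][0] = (-10)*(-2) + (9)*(-1) + (-5)*(3) = -4
C[2][1] = (-10)*(9) + (9)*(4) + (-5)*(-7) = -19
= [[27, -63], [-39, 123], [-4, -19]]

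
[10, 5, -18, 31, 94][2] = -18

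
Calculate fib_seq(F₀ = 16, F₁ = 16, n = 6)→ [16, 16, 32, 48, 80, 128]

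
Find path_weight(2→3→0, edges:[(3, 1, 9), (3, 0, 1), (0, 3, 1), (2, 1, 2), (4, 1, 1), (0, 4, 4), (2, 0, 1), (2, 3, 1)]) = 2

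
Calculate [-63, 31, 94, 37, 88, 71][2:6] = [94, 37, 88, 71]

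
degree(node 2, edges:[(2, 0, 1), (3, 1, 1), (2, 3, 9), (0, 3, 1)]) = 2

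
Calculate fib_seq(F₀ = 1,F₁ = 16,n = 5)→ F_2 = F_1 + F_0 = 17
F_3 = F_2 + F_1 = 33
F_4 = F_3 + F_2 = 50
= [1, 16, 17, 33, 50]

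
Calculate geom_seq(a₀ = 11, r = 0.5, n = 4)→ a_0 = 11*0.5^0 = 11.0
a_1 = 11*0.5^1 = 5.5
a_2 = 11*0.5^2 = 2.75
...
= [11.0, 5.5, 2.75, 1.375]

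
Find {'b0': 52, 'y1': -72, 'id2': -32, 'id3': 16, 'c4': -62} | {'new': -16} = {'b0': 52, 'y1': -72, 'id2': -32, 'id3': 16, 'c4': -62, 'new': -16}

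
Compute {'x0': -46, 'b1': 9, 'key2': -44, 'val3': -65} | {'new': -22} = {'x0': -46, 'b1': 9, 'key2': -44, 'val3': -65, 'new': -22}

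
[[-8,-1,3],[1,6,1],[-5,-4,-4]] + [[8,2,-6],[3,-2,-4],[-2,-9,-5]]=[[0, 1, -3], [4, 4, -3], [-7, -13, -9]]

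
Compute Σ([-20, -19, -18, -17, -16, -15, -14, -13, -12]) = -144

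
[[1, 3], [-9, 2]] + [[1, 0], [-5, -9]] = [[2, 3], [-14, -7]]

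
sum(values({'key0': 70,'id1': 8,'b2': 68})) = 70 + 8 + 68
= 146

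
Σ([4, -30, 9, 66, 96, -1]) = 4 + (-30) + 9 + 66 + 96 + (-1)
= 144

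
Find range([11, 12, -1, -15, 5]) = 27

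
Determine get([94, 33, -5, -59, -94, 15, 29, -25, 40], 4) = -94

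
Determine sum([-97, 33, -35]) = -99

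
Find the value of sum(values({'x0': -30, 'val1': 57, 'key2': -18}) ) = (-30) + 57 + (-18)
= 9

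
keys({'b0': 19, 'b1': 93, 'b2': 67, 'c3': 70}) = ['b0', 'b1', 'b2', 'c3']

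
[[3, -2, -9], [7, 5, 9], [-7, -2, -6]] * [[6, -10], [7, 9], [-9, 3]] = C[0][0] = (3)*(6) + (-2)*(7) + (-9)*(-9) = 85
C[0][1] = (3)*(-10) + (-2)*(9) + (-9)*(3) = -75
C[1][0] = (7)*(6) + (5)*(7) + (9)*(-9) = -4
C[1][1] = (7)*(-10) + (5)*(9) + (9)*(3) = 2
C[2][0] = (-7)*(6) + (-2)*(7) + (-6)*(-9) = -2
C[2][1] = (-7)*(-10) + (-2)*(9) + (-6)*(3) = 34
= [[85, -75], [-4, 2], [-2, 34]]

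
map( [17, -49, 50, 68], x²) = (17)²=289, (-49)²=2401, (50)²=2500, (68)²=4624
= [289, 2401, 2500, 4624]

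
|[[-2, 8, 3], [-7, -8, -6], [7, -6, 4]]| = 318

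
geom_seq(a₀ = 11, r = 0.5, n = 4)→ a_0 = 11*0.5^0 = 11.0
a_1 = 11*0.5^1 = 5.5
a_2 = 11*0.5^2 = 2.75
...
= [11.0, 5.5, 2.75, 1.375]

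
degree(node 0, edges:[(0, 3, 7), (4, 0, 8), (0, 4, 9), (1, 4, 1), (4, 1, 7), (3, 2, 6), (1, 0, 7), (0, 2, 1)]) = 5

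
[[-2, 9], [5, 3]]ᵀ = [[-2, 5], [9, 3]]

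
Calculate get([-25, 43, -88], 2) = -88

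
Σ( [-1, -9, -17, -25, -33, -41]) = -126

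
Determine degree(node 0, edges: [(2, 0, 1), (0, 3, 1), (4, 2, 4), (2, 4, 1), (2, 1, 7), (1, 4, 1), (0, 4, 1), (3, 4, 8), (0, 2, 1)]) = 4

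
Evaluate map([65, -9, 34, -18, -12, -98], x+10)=[75, 1, 44, -8, -2, -88]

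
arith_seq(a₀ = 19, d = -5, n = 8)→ a_0 = 19 + 0*-5 = 19
a_1 = 19 + 1*-5 = 14
a_2 = 19 + 2*-5 = 9
...
= [19, 14, 9, 4, -1, -6, -11, -16]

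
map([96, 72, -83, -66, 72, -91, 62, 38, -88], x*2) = [192, 144, -166, -132, 144, -182, 124, 76, -176]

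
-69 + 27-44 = -86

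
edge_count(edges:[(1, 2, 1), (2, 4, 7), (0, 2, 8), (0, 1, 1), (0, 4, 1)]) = 5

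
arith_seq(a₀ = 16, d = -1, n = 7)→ a_0 = 16 + 0*-1 = 16
a_1 = 16 + 1*-1 = 15
a_2 = 16 + 2*-1 = 14
...
= [16, 15, 14, 13, 12, 11, 10]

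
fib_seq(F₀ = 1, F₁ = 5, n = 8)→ [1, 5, 6, 11, 17, 28, 45, 73]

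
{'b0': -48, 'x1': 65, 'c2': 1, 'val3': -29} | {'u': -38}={'b0': -48, 'x1': 65, 'c2': 1, 'val3': -29, 'u': -38}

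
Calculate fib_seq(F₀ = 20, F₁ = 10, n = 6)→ F_2 = F_1 + F_0 = 30
F_3 = F_2 + F_1 = 40
F_4 = F_3 + F_2 = 70
...
= [20, 10, 30, 40, 70, 110]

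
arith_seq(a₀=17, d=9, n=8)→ [17, 26, 35, 44, 53, 62, 71, 80]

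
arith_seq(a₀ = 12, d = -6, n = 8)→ a_0 = 12 + 0*-6 = 12
a_1 = 12 + 1*-6 = 6
a_2 = 12 + 2*-6 = 0
...
= [12, 6, 0, -6, -12, -18, -24, -30]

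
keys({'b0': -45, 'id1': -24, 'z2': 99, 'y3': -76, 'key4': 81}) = ['b0', 'id1', 'z2', 'y3', 'key4']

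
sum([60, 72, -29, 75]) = 178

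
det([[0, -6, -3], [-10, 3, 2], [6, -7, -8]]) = 252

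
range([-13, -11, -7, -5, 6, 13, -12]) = 26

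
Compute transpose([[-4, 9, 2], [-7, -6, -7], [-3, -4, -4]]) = [[-4, -7, -3], [9, -6, -4], [2, -7, -4]]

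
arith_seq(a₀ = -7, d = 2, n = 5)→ [-7, -5, -3, -1, 1]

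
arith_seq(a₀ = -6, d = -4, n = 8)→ [-6, -10, -14, -18, -22, -26, -30, -34]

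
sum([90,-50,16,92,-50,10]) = 90 + (-50) + 16 + 92 + (-50) + 10
= 108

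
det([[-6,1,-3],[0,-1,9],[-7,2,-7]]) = 24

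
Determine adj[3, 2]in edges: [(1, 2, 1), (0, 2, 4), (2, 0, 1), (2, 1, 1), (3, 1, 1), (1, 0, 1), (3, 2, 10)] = 10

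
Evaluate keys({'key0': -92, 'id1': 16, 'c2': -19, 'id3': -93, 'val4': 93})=['key0', 'id1', 'c2', 'id3', 'val4']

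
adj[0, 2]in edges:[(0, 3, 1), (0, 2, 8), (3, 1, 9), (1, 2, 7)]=8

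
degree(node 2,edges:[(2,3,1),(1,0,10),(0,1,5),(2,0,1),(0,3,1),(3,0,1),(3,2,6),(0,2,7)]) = 4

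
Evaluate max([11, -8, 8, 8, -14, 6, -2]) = 11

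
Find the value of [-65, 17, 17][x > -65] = keep x where x > -65: -65✗, 17✓, 17✓
= [17, 17]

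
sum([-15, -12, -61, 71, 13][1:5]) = slice → [-12, -61, 71, 13]
(-12) + (-61) + 71 + 13
= 11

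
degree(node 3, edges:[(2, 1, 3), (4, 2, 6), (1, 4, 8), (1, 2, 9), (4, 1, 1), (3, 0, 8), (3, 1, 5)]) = 2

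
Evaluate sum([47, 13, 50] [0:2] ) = 60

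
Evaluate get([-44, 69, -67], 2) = -67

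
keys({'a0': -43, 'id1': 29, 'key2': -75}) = ['a0', 'id1', 'key2']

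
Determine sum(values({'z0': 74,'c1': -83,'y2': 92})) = 83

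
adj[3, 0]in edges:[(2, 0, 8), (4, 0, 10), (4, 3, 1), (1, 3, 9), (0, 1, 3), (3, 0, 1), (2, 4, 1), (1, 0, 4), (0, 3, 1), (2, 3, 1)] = 1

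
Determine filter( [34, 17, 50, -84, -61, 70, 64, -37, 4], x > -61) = keep x where x > -61: 34✓, 17✓, 50✓, -84✗, -61✗, 70✓, 64✓, -37✓, 4✓
= [34, 17, 50, 70, 64, -37, 4]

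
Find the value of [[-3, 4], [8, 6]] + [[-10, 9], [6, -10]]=[[-13, 13], [14, -4]]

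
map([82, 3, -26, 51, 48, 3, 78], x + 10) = 82+10=92, 3+10=13, -26+10=-16, 51+10=61, 48+10=58, 3+10=13, 78+10=88
= [92, 13, -16, 61, 58, 13, 88]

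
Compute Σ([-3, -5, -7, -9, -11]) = (-3) + (-5) + (-7) + (-9) + (-11)
= -35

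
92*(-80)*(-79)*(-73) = -42445120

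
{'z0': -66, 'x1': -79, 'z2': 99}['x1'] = -79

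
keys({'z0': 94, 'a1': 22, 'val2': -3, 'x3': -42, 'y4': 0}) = ['z0', 'a1', 'val2', 'x3', 'y4']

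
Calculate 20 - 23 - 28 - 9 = -40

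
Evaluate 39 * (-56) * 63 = -137592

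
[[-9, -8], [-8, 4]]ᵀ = [[-9, -8], [-8, 4]]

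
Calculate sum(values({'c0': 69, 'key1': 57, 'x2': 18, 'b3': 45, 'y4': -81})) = 69 + 57 + 18 + 45 + (-81)
= 108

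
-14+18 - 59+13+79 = 37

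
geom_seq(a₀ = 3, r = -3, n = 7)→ a_0 = 3*(-3)^0 = 3
a_1 = 3*(-3)^1 = -9
a_2 = 3*(-3)^2 = 27
...
= [3, -9, 27, -81, 243, -729, 2187]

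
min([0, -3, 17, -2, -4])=-4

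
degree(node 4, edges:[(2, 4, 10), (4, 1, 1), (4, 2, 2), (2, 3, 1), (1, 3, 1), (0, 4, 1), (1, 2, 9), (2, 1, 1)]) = incident: (2,4), (4,1), (4,2), (0,4)
= 4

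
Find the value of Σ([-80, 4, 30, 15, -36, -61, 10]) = -118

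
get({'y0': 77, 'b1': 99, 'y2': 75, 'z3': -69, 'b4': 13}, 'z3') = -69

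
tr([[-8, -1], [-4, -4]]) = diagonal: (-8) + (-4)
= -12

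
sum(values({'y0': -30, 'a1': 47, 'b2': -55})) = (-30) + 47 + (-55)
= -38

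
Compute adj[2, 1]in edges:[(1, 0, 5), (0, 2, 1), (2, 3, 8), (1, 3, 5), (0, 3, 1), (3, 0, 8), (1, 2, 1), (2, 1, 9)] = 9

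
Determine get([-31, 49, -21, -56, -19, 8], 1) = 49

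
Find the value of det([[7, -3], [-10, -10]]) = -100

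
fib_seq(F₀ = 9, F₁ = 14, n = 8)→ [9, 14, 23, 37, 60, 97, 157, 254]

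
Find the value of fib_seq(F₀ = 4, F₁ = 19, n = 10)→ [4, 19, 23, 42, 65, 107, 172, 279, 451, 730]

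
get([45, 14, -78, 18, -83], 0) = 45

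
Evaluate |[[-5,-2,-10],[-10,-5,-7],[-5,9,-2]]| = 755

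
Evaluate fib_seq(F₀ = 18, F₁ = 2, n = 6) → [18, 2, 20, 22, 42, 64]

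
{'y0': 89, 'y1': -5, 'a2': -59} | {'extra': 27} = {'y0': 89, 'y1': -5, 'a2': -59, 'extra': 27}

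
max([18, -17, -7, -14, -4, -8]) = 18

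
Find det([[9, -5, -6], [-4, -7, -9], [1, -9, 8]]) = (1)*(9)*det([[-7, -9], [-9, 8]]) + (-1)*(-5)*det([[-4, -9], [1, 8]]) + (1)*(-6)*det([[-4, -7], [1, -9]])
= -1233 + -115 + -258
= -1606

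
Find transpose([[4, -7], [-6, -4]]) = [[4, -6], [-7, -4]]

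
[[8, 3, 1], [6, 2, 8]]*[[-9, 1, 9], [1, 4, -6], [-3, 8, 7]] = [[-72, 28, 61], [-76, 78, 98]]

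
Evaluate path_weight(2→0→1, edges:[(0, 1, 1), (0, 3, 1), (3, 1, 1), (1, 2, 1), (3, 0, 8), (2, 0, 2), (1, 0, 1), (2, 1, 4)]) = 3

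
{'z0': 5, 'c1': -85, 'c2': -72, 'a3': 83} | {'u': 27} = {'z0': 5, 'c1': -85, 'c2': -72, 'a3': 83, 'u': 27}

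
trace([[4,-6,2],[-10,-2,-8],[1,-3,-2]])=0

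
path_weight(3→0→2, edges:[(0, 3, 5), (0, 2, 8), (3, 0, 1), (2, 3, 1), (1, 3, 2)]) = 9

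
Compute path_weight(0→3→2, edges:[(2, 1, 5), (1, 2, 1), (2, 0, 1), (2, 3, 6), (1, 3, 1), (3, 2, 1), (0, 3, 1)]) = w(0→3)=1 + w(3→2)=1
= 2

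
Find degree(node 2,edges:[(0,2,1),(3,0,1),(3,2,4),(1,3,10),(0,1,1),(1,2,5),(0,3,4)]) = 3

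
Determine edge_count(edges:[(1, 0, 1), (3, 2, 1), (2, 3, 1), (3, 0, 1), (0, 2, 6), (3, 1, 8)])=6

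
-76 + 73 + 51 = 48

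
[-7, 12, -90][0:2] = [-7, 12]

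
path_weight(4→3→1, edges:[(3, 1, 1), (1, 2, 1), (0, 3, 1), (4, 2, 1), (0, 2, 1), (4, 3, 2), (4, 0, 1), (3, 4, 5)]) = w(4→3)=2 + w(3→1)=1
= 3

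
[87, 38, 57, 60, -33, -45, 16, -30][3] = 60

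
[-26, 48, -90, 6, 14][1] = 48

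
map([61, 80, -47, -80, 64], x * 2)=[122, 160, -94, -160, 128]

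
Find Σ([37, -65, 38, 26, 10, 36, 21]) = 37 + (-65) + 38 + 26 + 10 + 36 + 21
= 103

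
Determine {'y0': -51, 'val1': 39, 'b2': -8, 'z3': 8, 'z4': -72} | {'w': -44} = {'y0': -51, 'val1': 39, 'b2': -8, 'z3': 8, 'z4': -72, 'w': -44}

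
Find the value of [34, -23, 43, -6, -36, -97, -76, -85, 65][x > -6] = keep x where x > -6: 34✓, -23✗, 43✓, -6✗, -36✗, -97✗, -76✗, -85✗, 65✓
= [34, 43, 65]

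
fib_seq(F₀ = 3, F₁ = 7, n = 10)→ [3, 7, 10, 17, 27, 44, 71, 115, 186, 301]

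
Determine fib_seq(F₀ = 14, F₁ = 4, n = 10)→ F_2 = F_1 + F_0 = 18
F_3 = F_2 + F_1 = 22
F_4 = F_3 + F_2 = 40
...
= [14, 4, 18, 22, 40, 62, 102, 164, 266, 430]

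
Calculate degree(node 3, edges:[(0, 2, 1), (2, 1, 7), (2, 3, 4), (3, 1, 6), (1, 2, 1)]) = incident: (2,3), (3,1)
= 2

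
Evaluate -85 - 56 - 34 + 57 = -118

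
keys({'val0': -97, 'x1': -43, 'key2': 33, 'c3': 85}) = ['val0', 'x1', 'key2', 'c3']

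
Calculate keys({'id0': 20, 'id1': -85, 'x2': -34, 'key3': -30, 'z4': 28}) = ['id0', 'id1', 'x2', 'key3', 'z4']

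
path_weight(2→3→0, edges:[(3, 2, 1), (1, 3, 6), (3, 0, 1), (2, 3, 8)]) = w(2→3)=8 + w(3→0)=1
= 9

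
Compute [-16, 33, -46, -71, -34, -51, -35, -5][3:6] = [-71, -34, -51]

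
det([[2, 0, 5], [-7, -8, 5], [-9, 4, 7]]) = (1)*(2)*det([[-8, 5], [4, 7]]) + (-1)*(0)*det([[-7, 5], [-9, 7]]) + (1)*(5)*det([[-7, -8], [-9, 4]])
= -152 + 0 + -500
= -652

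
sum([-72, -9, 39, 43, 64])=(-72) + (-9) + 39 + 43 + 64
= 65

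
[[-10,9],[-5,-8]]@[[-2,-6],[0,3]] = C[0][0] = (-10)*(-2) + (9)*(0) = 20
C[0][1] = (-10)*(-6) + (9)*(3) = 87
C[1][0] = (-5)*(-2) + (-8)*(0) = 10
C[1][1] = (-5)*(-6) + (-8)*(3) = 6
= [[20, 87], [10, 6]]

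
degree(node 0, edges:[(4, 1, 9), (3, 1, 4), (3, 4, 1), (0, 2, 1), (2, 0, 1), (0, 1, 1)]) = incident: (0,2), (2,0), (0,1)
= 3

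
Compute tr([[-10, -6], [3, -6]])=-16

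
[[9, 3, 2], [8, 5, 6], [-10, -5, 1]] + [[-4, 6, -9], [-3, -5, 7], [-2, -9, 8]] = [[5, 9, -7], [5, 0, 13], [-12, -14, 9]]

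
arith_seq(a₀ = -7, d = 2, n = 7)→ [-7, -5, -3, -1, 1, 3, 5]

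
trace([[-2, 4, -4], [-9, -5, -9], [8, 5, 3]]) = -4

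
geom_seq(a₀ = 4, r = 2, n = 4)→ a_0 = 4*2^0 = 4
a_1 = 4*2^1 = 8
a_2 = 4*2^2 = 16
...
= [4, 8, 16, 32]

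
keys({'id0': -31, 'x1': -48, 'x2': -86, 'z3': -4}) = ['id0', 'x1', 'x2', 'z3']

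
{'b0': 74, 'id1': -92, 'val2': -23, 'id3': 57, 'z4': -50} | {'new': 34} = {'b0': 74, 'id1': -92, 'val2': -23, 'id3': 57, 'z4': -50, 'new': 34}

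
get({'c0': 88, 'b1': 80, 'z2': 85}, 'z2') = 85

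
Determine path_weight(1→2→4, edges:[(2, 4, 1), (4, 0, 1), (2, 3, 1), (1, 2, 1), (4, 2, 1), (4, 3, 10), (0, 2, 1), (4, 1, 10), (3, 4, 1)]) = w(1→2)=1 + w(2→4)=1
= 2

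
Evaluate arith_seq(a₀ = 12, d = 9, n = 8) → [12, 21, 30, 39, 48, 57, 66, 75]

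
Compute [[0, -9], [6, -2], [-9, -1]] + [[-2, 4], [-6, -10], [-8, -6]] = [[-2, -5], [0, -12], [-17, -7]]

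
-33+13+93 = 73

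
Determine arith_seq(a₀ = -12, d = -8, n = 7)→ a_0 = -12 + 0*-8 = -12
a_1 = -12 + 1*-8 = -20
a_2 = -12 + 2*-8 = -28
...
= [-12, -20, -28, -36, -44, -52, -60]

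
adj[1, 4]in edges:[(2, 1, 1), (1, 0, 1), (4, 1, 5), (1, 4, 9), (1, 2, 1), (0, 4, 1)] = 9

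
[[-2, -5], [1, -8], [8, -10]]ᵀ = [[-2, 1, 8], [-5, -8, -10]]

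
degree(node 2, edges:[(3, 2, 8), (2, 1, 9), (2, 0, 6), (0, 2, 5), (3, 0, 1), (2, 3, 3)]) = incident: (3,2), (2,1), (2,0), (0,2), (2,3)
= 5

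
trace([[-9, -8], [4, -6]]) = diagonal: (-9) + (-6)
= -15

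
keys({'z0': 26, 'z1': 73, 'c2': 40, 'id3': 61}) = ['z0', 'z1', 'c2', 'id3']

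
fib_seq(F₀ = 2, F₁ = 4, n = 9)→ F_2 = F_1 + F_0 = 6
F_3 = F_2 + F_1 = 10
F_4 = F_3 + F_2 = 16
...
= [2, 4, 6, 10, 16, 26, 42, 68, 110]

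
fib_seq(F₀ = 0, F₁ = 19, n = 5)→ [0, 19, 19, 38, 57]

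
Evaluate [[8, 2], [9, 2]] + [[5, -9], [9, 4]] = [[13, -7], [18, 6]]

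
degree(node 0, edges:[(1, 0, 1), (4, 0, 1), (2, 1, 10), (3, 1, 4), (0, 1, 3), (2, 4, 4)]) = 3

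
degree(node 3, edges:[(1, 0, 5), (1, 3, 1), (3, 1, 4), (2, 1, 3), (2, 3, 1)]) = incident: (1,3), (3,1), (2,3)
= 3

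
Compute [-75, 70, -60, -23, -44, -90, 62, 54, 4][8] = 4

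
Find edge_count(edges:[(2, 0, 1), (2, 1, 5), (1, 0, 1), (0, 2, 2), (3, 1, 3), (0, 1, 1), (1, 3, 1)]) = 7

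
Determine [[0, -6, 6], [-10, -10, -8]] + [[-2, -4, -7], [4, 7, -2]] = [[-2, -10, -1], [-6, -3, -10]]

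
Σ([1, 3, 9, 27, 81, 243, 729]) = 1 + 3 + 9 + 27 + 81 + 243 + 729
= 1093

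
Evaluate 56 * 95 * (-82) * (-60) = 26174400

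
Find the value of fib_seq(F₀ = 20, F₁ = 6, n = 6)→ F_2 = F_1 + F_0 = 26
F_3 = F_2 + F_1 = 32
F_4 = F_3 + F_2 = 58
...
= [20, 6, 26, 32, 58, 90]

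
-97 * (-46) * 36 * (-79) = -12689928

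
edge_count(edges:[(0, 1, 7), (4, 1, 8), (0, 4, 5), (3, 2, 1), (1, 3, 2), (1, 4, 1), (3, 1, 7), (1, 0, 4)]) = 8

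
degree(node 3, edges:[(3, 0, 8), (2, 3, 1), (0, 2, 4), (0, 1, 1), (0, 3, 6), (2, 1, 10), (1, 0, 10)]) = 3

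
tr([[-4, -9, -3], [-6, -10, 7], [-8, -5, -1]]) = diagonal: (-4) + (-10) + (-1)
= -15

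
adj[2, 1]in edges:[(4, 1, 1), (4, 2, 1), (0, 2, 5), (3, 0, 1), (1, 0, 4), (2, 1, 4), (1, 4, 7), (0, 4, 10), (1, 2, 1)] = 4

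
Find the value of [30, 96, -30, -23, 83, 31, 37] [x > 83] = keep x where x > 83: 30✗, 96✓, -30✗, -23✗, 83✗, 31✗, 37✗
= [96]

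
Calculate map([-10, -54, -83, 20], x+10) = -10+10=0, -54+10=-44, -83+10=-73, 20+10=30
= [0, -44, -73, 30]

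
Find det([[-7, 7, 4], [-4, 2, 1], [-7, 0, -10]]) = -133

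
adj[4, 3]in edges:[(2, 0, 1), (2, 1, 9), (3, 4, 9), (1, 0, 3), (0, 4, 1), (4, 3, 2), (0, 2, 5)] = 2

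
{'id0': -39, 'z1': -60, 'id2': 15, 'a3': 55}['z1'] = -60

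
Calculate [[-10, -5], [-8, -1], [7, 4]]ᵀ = [[-10, -8, 7], [-5, -1, 4]]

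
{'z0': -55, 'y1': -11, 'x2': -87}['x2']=-87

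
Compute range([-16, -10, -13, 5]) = 21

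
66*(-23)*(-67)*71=7221126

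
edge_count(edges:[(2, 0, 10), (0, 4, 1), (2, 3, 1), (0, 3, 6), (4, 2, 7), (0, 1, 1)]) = 6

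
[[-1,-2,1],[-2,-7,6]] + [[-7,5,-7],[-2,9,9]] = [[-8, 3, -6], [-4, 2, 15]]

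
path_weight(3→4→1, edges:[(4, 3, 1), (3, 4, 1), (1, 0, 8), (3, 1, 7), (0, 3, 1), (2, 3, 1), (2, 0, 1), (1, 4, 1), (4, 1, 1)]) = w(3→4)=1 + w(4→1)=1
= 2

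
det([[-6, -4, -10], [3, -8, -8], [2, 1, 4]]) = 66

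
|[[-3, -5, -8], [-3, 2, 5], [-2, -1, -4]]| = 63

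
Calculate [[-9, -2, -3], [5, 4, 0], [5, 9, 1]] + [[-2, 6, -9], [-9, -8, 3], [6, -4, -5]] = [[-11, 4, -12], [-4, -4, 3], [11, 5, -4]]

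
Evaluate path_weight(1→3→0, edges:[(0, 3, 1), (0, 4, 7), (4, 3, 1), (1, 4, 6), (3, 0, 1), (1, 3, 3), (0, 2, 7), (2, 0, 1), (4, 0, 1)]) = w(1→3)=3 + w(3→0)=1
= 4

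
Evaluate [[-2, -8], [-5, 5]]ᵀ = [[-2, -5], [-8, 5]]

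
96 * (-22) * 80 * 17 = -2872320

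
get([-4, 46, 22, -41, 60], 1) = 46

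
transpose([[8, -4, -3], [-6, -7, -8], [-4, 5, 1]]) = [[8, -6, -4], [-4, -7, 5], [-3, -8, 1]]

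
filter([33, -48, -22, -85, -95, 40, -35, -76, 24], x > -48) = [33, -22, 40, -35, 24]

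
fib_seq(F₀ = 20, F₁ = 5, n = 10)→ F_2 = F_1 + F_0 = 25
F_3 = F_2 + F_1 = 30
F_4 = F_3 + F_2 = 55
...
= [20, 5, 25, 30, 55, 85, 140, 225, 365, 590]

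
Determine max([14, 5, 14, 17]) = 17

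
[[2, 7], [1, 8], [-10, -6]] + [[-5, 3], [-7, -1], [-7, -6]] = [[-3, 10], [-6, 7], [-17, -12]]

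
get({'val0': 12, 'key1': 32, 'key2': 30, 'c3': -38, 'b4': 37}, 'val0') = 12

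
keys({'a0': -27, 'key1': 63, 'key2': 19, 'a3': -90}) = ['a0', 'key1', 'key2', 'a3']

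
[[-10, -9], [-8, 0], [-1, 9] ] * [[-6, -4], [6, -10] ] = C[0][0] = (-10)*(-6) + (-9)*(6) = 6
C[0][1] = (-10)*(-4) + (-9)*(-10) = 130
C[1][0] = (-8)*(-6) + (0)*(6) = 48
C[1][1] = (-8)*(-4) + (0)*(-10) = 32
C[2][0] = (-1)*(-6) + (9)*(6) = 60
C[2][1] = (-1)*(-4) + (9)*(-10) = -86
= [[6, 130], [48, 32], [60, -86]]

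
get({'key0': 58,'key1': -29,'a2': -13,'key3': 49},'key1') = -29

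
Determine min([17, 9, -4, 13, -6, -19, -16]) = -19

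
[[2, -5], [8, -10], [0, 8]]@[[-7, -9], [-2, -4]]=C[0][0] = (2)*(-7) + (-5)*(-2) = -4
C[0][1] = (2)*(-9) + (-5)*(-4) = 2
C[1][0] = (8)*(-7) + (-10)*(-2) = -36
C[1][1] = (8)*(-9) + (-10)*(-4) = -32
C[2][0] = (0)*(-7) + (8)*(-2) = -16
C[2][1] = (0)*(-9) + (8)*(-4) = -32
= [[-4, 2], [-36, -32], [-16, -32]]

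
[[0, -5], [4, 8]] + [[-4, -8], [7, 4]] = [[-4, -13], [11, 12]]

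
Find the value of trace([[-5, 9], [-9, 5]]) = 0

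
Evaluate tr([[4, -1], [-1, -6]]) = diagonal: 4 + (-6)
= -2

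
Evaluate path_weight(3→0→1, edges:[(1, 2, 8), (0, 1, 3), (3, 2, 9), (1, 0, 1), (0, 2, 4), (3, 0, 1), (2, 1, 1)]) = w(3→0)=1 + w(0→1)=3
= 4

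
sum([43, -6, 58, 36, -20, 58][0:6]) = slice → [43, -6, 58, 36, -20, 58]
43 + (-6) + 58 + 36 + (-20) + 58
= 169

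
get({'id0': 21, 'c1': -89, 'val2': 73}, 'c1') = -89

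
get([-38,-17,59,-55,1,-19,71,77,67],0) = -38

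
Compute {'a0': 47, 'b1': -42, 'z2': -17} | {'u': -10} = {'a0': 47, 'b1': -42, 'z2': -17, 'u': -10}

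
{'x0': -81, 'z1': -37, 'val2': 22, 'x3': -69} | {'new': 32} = {'x0': -81, 'z1': -37, 'val2': 22, 'x3': -69, 'new': 32}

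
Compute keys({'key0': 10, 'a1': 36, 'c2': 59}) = ['key0', 'a1', 'c2']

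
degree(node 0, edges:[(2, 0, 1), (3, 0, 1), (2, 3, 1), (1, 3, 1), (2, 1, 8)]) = incident: (2,0), (3,0)
= 2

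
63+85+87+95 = 330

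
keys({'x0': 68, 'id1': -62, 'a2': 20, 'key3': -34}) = ['x0', 'id1', 'a2', 'key3']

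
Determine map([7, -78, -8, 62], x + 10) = 7+10=17, -78+10=-68, -8+10=2, 62+10=72
= [17, -68, 2, 72]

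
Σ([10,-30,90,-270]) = 10 + -30 + 90 + -270
= -200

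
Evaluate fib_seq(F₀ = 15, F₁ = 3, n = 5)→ [15, 3, 18, 21, 39]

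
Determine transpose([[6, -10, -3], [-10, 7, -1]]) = [[6, -10], [-10, 7], [-3, -1]]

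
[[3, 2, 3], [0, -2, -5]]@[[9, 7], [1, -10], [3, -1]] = [[38, -2], [-17, 25]]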